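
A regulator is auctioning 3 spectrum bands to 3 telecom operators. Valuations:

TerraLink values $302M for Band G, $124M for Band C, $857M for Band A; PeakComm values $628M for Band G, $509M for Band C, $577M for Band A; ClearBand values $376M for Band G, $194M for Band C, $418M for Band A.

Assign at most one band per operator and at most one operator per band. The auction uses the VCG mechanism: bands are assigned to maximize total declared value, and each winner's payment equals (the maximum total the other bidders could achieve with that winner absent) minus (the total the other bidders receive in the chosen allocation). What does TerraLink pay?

TerraLink pays $161M.

Efficient allocation: TerraLink→Band A ($857M), PeakComm→Band C ($509M), ClearBand→Band G ($376M); total welfare W = $1742M.
TerraLink receives Band A at value $857M, so the others get W − 857 = $885M.
Without TerraLink: best allocation of the remaining 2 bidders over all 3 bands is PeakComm→Band G ($628M), ClearBand→Band A ($418M), total $1046M.
VCG payment = (others' best without TerraLink) − (others' welfare with TerraLink) = 1046 − 885 = $161M.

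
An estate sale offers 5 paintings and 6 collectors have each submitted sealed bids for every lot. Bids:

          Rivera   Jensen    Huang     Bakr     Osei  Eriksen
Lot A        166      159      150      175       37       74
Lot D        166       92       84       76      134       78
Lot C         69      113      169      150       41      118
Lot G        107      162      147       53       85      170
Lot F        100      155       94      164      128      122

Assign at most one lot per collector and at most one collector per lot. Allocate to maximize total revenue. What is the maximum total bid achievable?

Optimal: Bakr→Lot A ($175), Rivera→Lot D ($166), Huang→Lot C ($169), Eriksen→Lot G ($170), Jensen→Lot F ($155) — total 175+166+169+170+155 = $835.
Row-greedy (each collector in turn takes its best remaining lot) gives $795, worse by 40.
Next-best assignment: Jensen→Lot A, Rivera→Lot D, Huang→Lot C, Eriksen→Lot G, Bakr→Lot F = $828.
No other one-to-one assignment exceeds $835.

Maximum total: $835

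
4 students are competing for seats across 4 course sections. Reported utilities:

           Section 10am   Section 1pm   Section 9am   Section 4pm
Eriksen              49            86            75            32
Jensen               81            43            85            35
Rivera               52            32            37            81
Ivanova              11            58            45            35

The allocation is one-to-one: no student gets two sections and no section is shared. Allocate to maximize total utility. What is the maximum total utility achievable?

Optimal: Eriksen→Section 9am (75 points), Jensen→Section 10am (81 points), Rivera→Section 4pm (81 points), Ivanova→Section 1pm (58 points) — total 75+81+81+58 = 295 points.
Row-greedy (each student in turn takes its best remaining section) gives 263 points, worse by 32.
Next-best assignment: Eriksen→Section 1pm, Jensen→Section 10am, Rivera→Section 4pm, Ivanova→Section 9am = 293 points.

Maximum total: 295 points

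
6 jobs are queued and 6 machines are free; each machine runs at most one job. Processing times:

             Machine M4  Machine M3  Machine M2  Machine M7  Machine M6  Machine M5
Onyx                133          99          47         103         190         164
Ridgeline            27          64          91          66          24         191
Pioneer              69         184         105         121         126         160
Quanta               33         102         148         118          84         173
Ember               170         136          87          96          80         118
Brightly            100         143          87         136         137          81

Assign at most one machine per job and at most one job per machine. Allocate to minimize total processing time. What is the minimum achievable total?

Minimum total: 419 min

Optimal: Onyx→Machine M2 (47 min), Ridgeline→Machine M6 (24 min), Pioneer→Machine M4 (69 min), Quanta→Machine M3 (102 min), Ember→Machine M7 (96 min), Brightly→Machine M5 (81 min) — total 47+24+69+102+96+81 = 419 min.
Min-entry greedy (repeatedly take the single cheapest remaining cell) gives 465 min, worse by 46.
Next-best assignment: Onyx→Machine M2, Ridgeline→Machine M3, Pioneer→Machine M7, Quanta→Machine M4, Ember→Machine M6, Brightly→Machine M5 = 426 min.
Swapping Onyx↔Brightly (Onyx→Machine M5 164 min, Brightly→Machine M2 87 min) adds 123.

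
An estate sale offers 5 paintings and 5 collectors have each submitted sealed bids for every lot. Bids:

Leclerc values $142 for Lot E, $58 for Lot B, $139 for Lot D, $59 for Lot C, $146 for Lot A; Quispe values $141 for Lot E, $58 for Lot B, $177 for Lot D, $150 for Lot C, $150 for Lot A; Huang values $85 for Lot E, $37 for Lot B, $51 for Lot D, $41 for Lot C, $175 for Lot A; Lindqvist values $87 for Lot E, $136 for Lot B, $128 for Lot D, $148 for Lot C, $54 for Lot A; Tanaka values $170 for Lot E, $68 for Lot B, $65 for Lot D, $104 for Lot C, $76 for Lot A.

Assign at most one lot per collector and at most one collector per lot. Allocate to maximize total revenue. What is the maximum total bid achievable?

Max total: $770

Optimal: Leclerc→Lot D ($139), Quispe→Lot C ($150), Huang→Lot A ($175), Lindqvist→Lot B ($136), Tanaka→Lot E ($170) — total 139+150+175+136+170 = $770.
Max-entry greedy (repeatedly take the single best remaining cell) gives $728, worse by 42.
Next-best assignment: Leclerc→Lot E, Quispe→Lot D, Huang→Lot A, Lindqvist→Lot B, Tanaka→Lot C = $734.
Swapping Lindqvist↔Huang (Lindqvist→Lot A $54, Huang→Lot B $37) loses 220.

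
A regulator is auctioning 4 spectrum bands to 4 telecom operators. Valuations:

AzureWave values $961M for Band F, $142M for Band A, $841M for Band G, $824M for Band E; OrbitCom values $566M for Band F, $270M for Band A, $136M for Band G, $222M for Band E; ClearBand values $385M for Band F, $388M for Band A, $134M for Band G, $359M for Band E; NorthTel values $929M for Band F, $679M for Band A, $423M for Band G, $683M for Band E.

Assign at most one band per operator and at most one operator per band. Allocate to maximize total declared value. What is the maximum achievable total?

Maximum total: $2478M

Optimal: AzureWave→Band G ($841M), OrbitCom→Band F ($566M), ClearBand→Band A ($388M), NorthTel→Band E ($683M) — total 841+566+388+683 = $2478M.
Max-entry greedy (repeatedly take the single best remaining cell) gives $2168M, worse by 310.
Next-best assignment: AzureWave→Band G, OrbitCom→Band F, ClearBand→Band E, NorthTel→Band A = $2445M.
Swapping ClearBand↔OrbitCom (ClearBand→Band F $385M, OrbitCom→Band A $270M) loses 299.
No other one-to-one assignment exceeds $2478M.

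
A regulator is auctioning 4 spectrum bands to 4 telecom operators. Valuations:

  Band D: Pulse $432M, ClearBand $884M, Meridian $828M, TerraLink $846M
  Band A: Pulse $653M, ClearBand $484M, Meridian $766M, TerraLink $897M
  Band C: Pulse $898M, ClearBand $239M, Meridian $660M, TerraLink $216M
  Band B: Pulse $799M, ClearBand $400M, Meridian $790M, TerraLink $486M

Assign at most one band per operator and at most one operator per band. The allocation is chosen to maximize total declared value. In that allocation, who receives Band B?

Optimal: Pulse→Band C ($898M), ClearBand→Band D ($884M), Meridian→Band B ($790M), TerraLink→Band A ($897M) — total 898+884+790+897 = $3469M.
Meridian's own top band is Band D ($828M), but forcing Meridian→Band D and reassigning the rest optimally gives only $3023M — worse by 446.

Meridian receives Band B.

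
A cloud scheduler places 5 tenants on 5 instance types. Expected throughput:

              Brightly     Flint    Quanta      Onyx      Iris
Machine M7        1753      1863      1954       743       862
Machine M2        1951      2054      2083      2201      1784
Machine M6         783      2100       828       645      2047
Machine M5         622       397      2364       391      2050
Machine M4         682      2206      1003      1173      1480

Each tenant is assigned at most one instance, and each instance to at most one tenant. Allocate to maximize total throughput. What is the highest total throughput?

Optimal: Brightly→Machine M7 (1753 ops/s), Flint→Machine M4 (2206 ops/s), Quanta→Machine M5 (2364 ops/s), Onyx→Machine M2 (2201 ops/s), Iris→Machine M6 (2047 ops/s) — total 1753+2206+2364+2201+2047 = 10571 ops/s.
Column-greedy (each instance in turn goes to its best remaining tenant) gives 8987 ops/s, worse by 1584.
Next-best assignment: Brightly→Machine M7, Flint→Machine M6, Quanta→Machine M5, Onyx→Machine M2, Iris→Machine M4 = 9898 ops/s.
Swapping Quanta↔Onyx (Quanta→Machine M2 2083 ops/s, Onyx→Machine M5 391 ops/s) loses 2091.
Every other assignment is strictly worse.

Max total: 10571 ops/s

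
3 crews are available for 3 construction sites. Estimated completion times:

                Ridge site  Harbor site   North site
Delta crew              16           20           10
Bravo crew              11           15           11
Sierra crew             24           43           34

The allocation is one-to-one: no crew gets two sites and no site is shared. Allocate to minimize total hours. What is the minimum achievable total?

Min total: 49 hours

Optimal: Delta crew→North site (10 hours), Bravo crew→Harbor site (15 hours), Sierra crew→Ridge site (24 hours) — total 10+15+24 = 49 hours.
Min-entry greedy (repeatedly take the single cheapest remaining cell) gives 64 hours, worse by 15.
Next-best assignment: Delta crew→Harbor site, Bravo crew→North site, Sierra crew→Ridge site = 55 hours.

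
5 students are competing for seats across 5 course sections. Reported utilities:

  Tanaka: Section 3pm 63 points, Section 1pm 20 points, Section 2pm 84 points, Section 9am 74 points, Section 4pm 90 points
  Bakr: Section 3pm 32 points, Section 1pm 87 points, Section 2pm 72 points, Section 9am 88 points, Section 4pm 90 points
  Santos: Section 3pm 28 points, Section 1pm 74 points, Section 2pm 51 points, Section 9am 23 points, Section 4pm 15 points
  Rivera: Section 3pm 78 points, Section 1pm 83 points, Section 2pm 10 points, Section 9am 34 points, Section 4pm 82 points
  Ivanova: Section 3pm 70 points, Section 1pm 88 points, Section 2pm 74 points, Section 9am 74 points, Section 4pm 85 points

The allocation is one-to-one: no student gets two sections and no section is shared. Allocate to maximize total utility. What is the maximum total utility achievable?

Maximum total: 409 points

Optimal: Tanaka→Section 2pm (84 points), Bakr→Section 9am (88 points), Santos→Section 1pm (74 points), Rivera→Section 3pm (78 points), Ivanova→Section 4pm (85 points) — total 84+88+74+78+85 = 409 points.
Row-greedy (each student in turn takes its best remaining section) gives 404 points, worse by 5.
Next-best assignment: Tanaka→Section 4pm, Bakr→Section 9am, Santos→Section 1pm, Rivera→Section 3pm, Ivanova→Section 2pm = 404 points.
No other one-to-one assignment exceeds 409 points.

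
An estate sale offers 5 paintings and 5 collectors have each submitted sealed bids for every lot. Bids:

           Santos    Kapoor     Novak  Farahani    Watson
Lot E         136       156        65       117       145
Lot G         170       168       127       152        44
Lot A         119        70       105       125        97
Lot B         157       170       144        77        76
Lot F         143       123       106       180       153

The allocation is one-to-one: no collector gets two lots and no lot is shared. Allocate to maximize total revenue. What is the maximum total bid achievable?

Optimal: Santos→Lot G ($170), Kapoor→Lot B ($170), Novak→Lot A ($105), Farahani→Lot F ($180), Watson→Lot E ($145) — total 170+170+105+180+145 = $770.
Column-greedy (each lot in turn goes to its best remaining collector) gives $748, worse by 22.

Maximum total: $770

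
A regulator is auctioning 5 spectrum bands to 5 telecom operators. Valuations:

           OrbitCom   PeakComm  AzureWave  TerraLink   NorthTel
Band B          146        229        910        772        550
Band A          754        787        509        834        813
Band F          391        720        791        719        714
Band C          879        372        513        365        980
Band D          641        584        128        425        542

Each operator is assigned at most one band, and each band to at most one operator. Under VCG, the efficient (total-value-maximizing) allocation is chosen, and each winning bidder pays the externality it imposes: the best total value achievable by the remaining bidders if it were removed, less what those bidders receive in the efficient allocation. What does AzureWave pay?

Efficient allocation: OrbitCom→Band D ($641M), PeakComm→Band F ($720M), AzureWave→Band B ($910M), TerraLink→Band A ($834M), NorthTel→Band C ($980M); total welfare W = $4085M.
AzureWave receives Band B at value $910M, so the others get W − 910 = $3175M.
Without AzureWave: best allocation of the remaining 4 bidders over all 5 bands is OrbitCom→Band A ($754M), PeakComm→Band F ($720M), TerraLink→Band B ($772M), NorthTel→Band C ($980M), total $3226M.
VCG payment = (others' best without AzureWave) − (others' welfare with AzureWave) = 3226 − 3175 = $51M.

AzureWave pays $51M.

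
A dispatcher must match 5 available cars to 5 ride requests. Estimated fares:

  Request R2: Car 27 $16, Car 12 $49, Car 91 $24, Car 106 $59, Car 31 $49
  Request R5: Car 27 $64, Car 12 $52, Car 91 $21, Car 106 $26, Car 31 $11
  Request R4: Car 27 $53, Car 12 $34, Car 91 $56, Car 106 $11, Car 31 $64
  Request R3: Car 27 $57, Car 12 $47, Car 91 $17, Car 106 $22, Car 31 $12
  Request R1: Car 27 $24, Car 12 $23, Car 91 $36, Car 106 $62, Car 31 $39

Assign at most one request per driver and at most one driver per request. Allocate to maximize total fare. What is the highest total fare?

Maximum total: $278

Optimal: Car 27→Request R5 ($64), Car 12→Request R3 ($47), Car 91→Request R4 ($56), Car 106→Request R1 ($62), Car 31→Request R2 ($49) — total 64+47+56+62+49 = $278.
Max-entry greedy (repeatedly take the single best remaining cell) gives $256, worse by 22.
Next-best assignment: Car 27→Request R3, Car 12→Request R5, Car 91→Request R4, Car 106→Request R1, Car 31→Request R2 = $276.
Swapping Car 27↔Car 12 (Car 27→Request R3 $57, Car 12→Request R5 $52) loses 2.
Every other assignment is strictly worse.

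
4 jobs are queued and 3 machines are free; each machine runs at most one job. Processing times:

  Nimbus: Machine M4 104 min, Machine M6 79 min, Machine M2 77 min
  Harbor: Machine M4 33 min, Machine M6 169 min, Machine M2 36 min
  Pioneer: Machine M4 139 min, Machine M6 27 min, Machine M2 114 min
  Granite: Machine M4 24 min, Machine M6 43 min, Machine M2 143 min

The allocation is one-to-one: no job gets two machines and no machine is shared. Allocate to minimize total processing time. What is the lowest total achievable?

Min total: 87 min

Optimal: Granite→Machine M4 (24 min), Pioneer→Machine M6 (27 min), Harbor→Machine M2 (36 min) — total 24+27+36 = 87 min.
Row-greedy (each job in turn takes its cheapest remaining machine) gives 137 min, worse by 50.
Checked against all permutations: 87 min is optimal.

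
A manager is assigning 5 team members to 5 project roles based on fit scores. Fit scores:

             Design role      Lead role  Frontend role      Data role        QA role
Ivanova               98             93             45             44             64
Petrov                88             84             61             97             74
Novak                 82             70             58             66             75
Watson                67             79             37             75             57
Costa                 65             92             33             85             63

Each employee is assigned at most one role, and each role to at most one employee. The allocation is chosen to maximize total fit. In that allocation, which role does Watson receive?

Optimal: Ivanova→Design role (98 pts), Petrov→Data role (97 pts), Novak→Frontend role (58 pts), Watson→QA role (57 pts), Costa→Lead role (92 pts) — total 98+97+58+57+92 = 402 pts.
Column-greedy (each role in turn goes to its best remaining employee) gives 401 pts, worse by 1.
Next-best assignment: Ivanova→Design role, Petrov→Frontend role, Novak→QA role, Watson→Data role, Costa→Lead role = 401 pts.
Watson's own top role is Lead role (79 pts), but forcing Watson→Lead role and reassigning the rest optimally gives only 398 pts — worse by 4.

Watson receives QA role.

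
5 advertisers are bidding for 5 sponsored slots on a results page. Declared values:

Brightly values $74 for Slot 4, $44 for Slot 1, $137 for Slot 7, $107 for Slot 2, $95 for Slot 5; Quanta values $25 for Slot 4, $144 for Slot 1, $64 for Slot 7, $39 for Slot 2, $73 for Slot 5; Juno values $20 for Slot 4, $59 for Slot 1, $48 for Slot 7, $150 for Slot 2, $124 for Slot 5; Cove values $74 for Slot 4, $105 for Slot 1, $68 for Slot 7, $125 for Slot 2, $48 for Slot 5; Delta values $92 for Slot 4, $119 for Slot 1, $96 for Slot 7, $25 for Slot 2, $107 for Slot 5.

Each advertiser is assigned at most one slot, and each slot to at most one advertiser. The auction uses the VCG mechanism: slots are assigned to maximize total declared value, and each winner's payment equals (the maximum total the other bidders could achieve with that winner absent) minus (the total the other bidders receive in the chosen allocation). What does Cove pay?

Cove pays $41.

Efficient allocation: Brightly→Slot 7 ($137), Quanta→Slot 1 ($144), Juno→Slot 5 ($124), Cove→Slot 2 ($125), Delta→Slot 4 ($92); total welfare W = $622.
Cove receives Slot 2 at value $125, so the others get W − 125 = $497.
Without Cove: best allocation of the remaining 4 bidders over all 5 slots is Brightly→Slot 7 ($137), Quanta→Slot 1 ($144), Juno→Slot 2 ($150), Delta→Slot 5 ($107), total $538.
VCG payment = (others' best without Cove) − (others' welfare with Cove) = 538 − 497 = $41.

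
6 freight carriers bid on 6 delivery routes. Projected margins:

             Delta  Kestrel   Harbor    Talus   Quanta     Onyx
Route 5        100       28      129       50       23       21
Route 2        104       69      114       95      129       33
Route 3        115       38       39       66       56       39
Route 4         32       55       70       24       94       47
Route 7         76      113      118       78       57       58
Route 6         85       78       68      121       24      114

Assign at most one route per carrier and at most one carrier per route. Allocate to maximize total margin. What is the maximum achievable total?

Treat this as an assignment problem: match each carrier to one route.
Optimal: Delta→Route 3 ($115k), Kestrel→Route 7 ($113k), Harbor→Route 5 ($129k), Talus→Route 2 ($95k), Quanta→Route 4 ($94k), Onyx→Route 6 ($114k) — total 115+113+129+95+94+114 = $660k.
Row-greedy (each carrier in turn takes its best remaining route) gives $654k, worse by 6.
Next-best assignment: Delta→Route 3, Kestrel→Route 7, Harbor→Route 5, Talus→Route 6, Quanta→Route 2, Onyx→Route 4 = $654k.

Maximum total: $660k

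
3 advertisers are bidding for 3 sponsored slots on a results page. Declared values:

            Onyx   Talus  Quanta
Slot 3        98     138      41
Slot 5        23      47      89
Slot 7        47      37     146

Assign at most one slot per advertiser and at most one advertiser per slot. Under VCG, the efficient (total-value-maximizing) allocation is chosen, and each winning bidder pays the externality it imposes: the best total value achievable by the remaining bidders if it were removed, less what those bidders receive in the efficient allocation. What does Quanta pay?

Quanta pays $24.

Efficient allocation: Onyx→Slot 5 ($23), Talus→Slot 3 ($138), Quanta→Slot 7 ($146); total welfare W = $307.
Quanta receives Slot 7 at value $146, so the others get W − 146 = $161.
Without Quanta: best allocation of the remaining 2 bidders over all 3 slots is Onyx→Slot 7 ($47), Talus→Slot 3 ($138), total $185.
VCG payment = (others' best without Quanta) − (others' welfare with Quanta) = 185 − 161 = $24.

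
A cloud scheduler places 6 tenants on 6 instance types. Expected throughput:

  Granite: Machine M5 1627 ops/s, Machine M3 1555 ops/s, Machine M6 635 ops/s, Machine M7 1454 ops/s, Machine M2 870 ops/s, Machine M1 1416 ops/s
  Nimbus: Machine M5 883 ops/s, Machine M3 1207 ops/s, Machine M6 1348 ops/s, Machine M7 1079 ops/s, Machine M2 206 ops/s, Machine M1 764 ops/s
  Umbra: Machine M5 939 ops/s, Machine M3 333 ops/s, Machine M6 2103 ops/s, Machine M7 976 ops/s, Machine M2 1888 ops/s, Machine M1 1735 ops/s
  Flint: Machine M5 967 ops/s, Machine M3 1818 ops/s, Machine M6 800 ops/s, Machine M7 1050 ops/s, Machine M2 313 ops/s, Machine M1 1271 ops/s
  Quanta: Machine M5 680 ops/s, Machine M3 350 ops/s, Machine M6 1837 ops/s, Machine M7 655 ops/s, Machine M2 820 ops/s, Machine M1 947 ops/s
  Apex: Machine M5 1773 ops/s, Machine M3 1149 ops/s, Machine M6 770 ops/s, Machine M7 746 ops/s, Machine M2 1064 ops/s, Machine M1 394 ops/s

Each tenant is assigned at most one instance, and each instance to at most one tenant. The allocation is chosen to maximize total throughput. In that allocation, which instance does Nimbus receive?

Nimbus receives Machine M7.

Optimal: Granite→Machine M1 (1416 ops/s), Nimbus→Machine M7 (1079 ops/s), Umbra→Machine M2 (1888 ops/s), Flint→Machine M3 (1818 ops/s), Quanta→Machine M6 (1837 ops/s), Apex→Machine M5 (1773 ops/s) — total 1416+1079+1888+1818+1837+1773 = 9811 ops/s.
Nimbus's own top instance is Machine M6 (1348 ops/s), but forcing Nimbus→Machine M6 and reassigning the rest optimally gives only 9228 ops/s — worse by 583.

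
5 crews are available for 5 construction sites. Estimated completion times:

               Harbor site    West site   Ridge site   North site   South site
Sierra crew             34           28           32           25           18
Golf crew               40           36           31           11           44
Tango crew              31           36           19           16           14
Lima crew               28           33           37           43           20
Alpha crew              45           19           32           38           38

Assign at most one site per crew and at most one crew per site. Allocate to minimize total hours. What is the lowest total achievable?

Minimum total: 95 hours

Optimal: Sierra crew→South site (18 hours), Golf crew→North site (11 hours), Tango crew→Ridge site (19 hours), Lima crew→Harbor site (28 hours), Alpha crew→West site (19 hours) — total 18+11+19+28+19 = 95 hours.
Min-entry greedy (repeatedly take the single cheapest remaining cell) gives 104 hours, worse by 9.
Next-best assignment: Sierra crew→Harbor site, Golf crew→North site, Tango crew→Ridge site, Lima crew→South site, Alpha crew→West site = 103 hours.
Checked against all permutations: 95 hours is optimal.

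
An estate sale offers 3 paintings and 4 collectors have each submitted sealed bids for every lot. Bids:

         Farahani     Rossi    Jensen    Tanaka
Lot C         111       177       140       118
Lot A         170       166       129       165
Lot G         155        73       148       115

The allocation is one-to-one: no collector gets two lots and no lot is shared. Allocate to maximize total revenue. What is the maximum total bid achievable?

Optimal: Rossi→Lot C ($177), Tanaka→Lot A ($165), Farahani→Lot G ($155) — total 177+165+155 = $497.
Next-best assignment: Rossi→Lot C, Farahani→Lot A, Jensen→Lot G = $495.
Every other assignment is strictly worse.

Max total: $497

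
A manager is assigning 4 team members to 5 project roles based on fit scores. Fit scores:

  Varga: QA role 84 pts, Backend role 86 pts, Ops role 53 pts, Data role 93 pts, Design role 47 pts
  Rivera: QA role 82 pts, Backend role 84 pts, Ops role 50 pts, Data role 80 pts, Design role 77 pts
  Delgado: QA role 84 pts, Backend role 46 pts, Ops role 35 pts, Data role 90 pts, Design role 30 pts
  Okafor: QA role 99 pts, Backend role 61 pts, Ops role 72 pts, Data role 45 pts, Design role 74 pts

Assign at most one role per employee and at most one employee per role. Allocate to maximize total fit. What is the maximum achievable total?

This is a one-to-one assignment (maximum-weight bipartite matching).
Optimal: Varga→Backend role (86 pts), Rivera→Design role (77 pts), Delgado→Data role (90 pts), Okafor→QA role (99 pts) — total 86+77+90+99 = 352 pts.
Max-entry greedy (repeatedly take the single best remaining cell) gives 311 pts, worse by 41.
Checked against all permutations: 352 pts is optimal.

Max total: 352 pts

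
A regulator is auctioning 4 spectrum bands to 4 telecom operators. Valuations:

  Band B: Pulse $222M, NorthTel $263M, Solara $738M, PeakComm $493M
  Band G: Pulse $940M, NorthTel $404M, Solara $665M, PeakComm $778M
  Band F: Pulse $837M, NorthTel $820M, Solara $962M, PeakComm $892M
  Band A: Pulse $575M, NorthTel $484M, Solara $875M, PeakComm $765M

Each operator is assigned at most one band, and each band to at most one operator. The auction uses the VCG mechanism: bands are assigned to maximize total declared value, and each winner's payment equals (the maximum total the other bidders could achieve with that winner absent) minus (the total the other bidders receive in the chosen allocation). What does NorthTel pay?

Efficient allocation: Pulse→Band G ($940M), NorthTel→Band F ($820M), Solara→Band B ($738M), PeakComm→Band A ($765M); total welfare W = $3263M.
NorthTel receives Band F at value $820M, so the others get W − 820 = $2443M.
Without NorthTel: best allocation of the remaining 3 bidders over all 4 bands is Pulse→Band G ($940M), Solara→Band A ($875M), PeakComm→Band F ($892M), total $2707M.
VCG payment = (others' best without NorthTel) − (others' welfare with NorthTel) = 2707 − 2443 = $264M.

NorthTel pays $264M.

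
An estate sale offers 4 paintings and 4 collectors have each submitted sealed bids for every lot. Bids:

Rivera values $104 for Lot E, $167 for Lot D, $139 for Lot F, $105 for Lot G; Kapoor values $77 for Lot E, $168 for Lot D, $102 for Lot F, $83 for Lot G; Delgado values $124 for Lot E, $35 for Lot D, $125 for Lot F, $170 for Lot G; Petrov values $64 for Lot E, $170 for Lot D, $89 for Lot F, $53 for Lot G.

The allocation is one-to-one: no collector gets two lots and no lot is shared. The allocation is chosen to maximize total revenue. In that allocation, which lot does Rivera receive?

Rivera receives Lot F.

Optimal: Rivera→Lot F ($139), Kapoor→Lot E ($77), Delgado→Lot G ($170), Petrov→Lot D ($170) — total 139+77+170+170 = $556.
Next-best assignment: Rivera→Lot E, Kapoor→Lot F, Delgado→Lot G, Petrov→Lot D = $546.
Every other assignment is strictly worse.
Rivera's own top lot is Lot D ($167), but forcing Rivera→Lot D and reassigning the rest optimally gives only $503 — worse by 53.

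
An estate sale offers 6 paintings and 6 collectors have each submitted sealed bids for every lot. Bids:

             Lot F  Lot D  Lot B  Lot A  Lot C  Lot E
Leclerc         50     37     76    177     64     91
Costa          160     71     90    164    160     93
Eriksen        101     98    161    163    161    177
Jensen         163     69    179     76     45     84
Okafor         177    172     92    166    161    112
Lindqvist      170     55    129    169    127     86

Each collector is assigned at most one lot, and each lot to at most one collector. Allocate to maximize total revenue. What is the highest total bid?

Maximum total: $1035

Optimal: Leclerc→Lot A ($177), Costa→Lot C ($160), Eriksen→Lot E ($177), Jensen→Lot B ($179), Okafor→Lot D ($172), Lindqvist→Lot F ($170) — total 177+160+177+179+172+170 = $1035.
Max-entry greedy (repeatedly take the single best remaining cell) gives $925, worse by 110.
Next-best assignment: Leclerc→Lot A, Costa→Lot F, Eriksen→Lot E, Jensen→Lot B, Okafor→Lot D, Lindqvist→Lot C = $992.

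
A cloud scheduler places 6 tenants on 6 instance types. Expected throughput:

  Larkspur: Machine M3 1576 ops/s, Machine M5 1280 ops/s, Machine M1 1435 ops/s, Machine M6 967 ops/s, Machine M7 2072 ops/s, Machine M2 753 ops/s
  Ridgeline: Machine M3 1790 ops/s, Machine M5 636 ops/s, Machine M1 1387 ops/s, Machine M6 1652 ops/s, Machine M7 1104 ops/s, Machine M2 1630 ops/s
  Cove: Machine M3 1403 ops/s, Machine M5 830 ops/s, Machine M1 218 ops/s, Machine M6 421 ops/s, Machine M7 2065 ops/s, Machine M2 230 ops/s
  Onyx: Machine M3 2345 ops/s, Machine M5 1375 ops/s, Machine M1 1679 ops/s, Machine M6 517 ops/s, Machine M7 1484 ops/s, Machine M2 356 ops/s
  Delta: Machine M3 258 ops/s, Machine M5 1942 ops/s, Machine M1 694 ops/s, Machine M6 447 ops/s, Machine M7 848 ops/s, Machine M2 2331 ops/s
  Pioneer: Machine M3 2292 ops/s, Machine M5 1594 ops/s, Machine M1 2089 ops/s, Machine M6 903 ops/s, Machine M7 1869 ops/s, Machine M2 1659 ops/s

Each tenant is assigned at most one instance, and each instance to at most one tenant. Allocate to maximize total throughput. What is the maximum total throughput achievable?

This is the linear assignment problem.
Optimal: Larkspur→Machine M5 (1280 ops/s), Ridgeline→Machine M6 (1652 ops/s), Cove→Machine M7 (2065 ops/s), Onyx→Machine M3 (2345 ops/s), Delta→Machine M2 (2331 ops/s), Pioneer→Machine M1 (2089 ops/s) — total 1280+1652+2065+2345+2331+2089 = 11762 ops/s.
Max-entry greedy (repeatedly take the single best remaining cell) gives 11319 ops/s, worse by 443.
Next-best assignment: Larkspur→Machine M1, Ridgeline→Machine M6, Cove→Machine M7, Onyx→Machine M3, Delta→Machine M2, Pioneer→Machine M5 = 11422 ops/s.

Max total: 11762 ops/s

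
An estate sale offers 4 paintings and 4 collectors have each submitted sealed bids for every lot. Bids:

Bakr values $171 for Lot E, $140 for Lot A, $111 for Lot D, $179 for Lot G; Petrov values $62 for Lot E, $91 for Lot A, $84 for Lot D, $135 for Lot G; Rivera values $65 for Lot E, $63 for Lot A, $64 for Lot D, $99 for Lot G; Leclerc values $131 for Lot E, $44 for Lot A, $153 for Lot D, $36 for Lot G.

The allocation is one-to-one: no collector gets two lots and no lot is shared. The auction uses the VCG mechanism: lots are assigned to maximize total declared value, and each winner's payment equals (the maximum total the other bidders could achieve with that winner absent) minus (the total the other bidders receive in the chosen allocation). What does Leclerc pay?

Leclerc pays $1.

Efficient allocation: Bakr→Lot E ($171), Petrov→Lot G ($135), Rivera→Lot A ($63), Leclerc→Lot D ($153); total welfare W = $522.
Leclerc receives Lot D at value $153, so the others get W − 153 = $369.
Without Leclerc: best allocation of the remaining 3 bidders over all 4 lots is Bakr→Lot E ($171), Petrov→Lot G ($135), Rivera→Lot D ($64), total $370.
VCG payment = (others' best without Leclerc) − (others' welfare with Leclerc) = 370 − 369 = $1.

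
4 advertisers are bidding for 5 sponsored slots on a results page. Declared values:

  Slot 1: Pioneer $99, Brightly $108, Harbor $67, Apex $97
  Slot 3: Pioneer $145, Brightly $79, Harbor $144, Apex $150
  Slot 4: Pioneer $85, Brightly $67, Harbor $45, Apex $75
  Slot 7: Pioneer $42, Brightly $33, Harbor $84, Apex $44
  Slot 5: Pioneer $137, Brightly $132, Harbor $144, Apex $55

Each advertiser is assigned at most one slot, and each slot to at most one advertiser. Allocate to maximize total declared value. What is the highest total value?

This is a one-to-one assignment (maximum-weight bipartite matching).
Optimal: Pioneer→Slot 4 ($85), Brightly→Slot 1 ($108), Harbor→Slot 5 ($144), Apex→Slot 3 ($150) — total 85+108+144+150 = $487.
Row-greedy (each advertiser in turn takes its best remaining slot) gives $458, worse by 29.
Swapping Brightly↔Harbor (Brightly→Slot 5 $132, Harbor→Slot 1 $67) loses 53.

Maximum total: $487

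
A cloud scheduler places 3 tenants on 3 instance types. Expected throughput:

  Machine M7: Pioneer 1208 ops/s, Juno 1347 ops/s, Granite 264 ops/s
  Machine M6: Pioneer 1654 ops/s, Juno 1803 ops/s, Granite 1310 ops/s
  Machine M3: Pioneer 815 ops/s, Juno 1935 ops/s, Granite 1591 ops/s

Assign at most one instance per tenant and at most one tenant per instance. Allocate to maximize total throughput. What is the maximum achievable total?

Maximum total: 4602 ops/s

Optimal: Pioneer→Machine M7 (1208 ops/s), Juno→Machine M6 (1803 ops/s), Granite→Machine M3 (1591 ops/s) — total 1208+1803+1591 = 4602 ops/s.
Column-greedy (each instance in turn goes to its best remaining tenant) gives 4592 ops/s, worse by 10.
Swapping Juno↔Granite (Juno→Machine M3 1935 ops/s, Granite→Machine M6 1310 ops/s) loses 149.
Checked against all permutations: 4602 ops/s is optimal.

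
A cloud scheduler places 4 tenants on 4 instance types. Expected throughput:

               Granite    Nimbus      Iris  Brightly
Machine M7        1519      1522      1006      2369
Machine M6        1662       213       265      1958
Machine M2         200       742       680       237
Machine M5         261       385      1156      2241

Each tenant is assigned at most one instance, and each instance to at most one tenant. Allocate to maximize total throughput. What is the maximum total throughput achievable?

Optimal: Granite→Machine M6 (1662 ops/s), Nimbus→Machine M7 (1522 ops/s), Iris→Machine M2 (680 ops/s), Brightly→Machine M5 (2241 ops/s) — total 1662+1522+680+2241 = 6105 ops/s.
Row-greedy (each tenant in turn takes its best remaining instance) gives 4577 ops/s, worse by 1528.
Next-best assignment: Granite→Machine M6, Nimbus→Machine M2, Iris→Machine M5, Brightly→Machine M7 = 5929 ops/s.
No other one-to-one assignment exceeds 6105 ops/s.

Max total: 6105 ops/s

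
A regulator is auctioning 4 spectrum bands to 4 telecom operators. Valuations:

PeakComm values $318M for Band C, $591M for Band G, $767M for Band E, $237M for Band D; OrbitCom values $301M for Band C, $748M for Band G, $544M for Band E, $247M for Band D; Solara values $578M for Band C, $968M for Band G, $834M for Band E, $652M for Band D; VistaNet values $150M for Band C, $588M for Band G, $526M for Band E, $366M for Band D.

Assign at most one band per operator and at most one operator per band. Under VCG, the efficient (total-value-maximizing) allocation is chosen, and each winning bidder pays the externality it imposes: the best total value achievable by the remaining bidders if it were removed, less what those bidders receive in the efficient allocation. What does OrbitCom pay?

OrbitCom pays $390M.

Efficient allocation: PeakComm→Band E ($767M), OrbitCom→Band G ($748M), Solara→Band C ($578M), VistaNet→Band D ($366M); total welfare W = $2459M.
OrbitCom receives Band G at value $748M, so the others get W − 748 = $1711M.
Without OrbitCom: best allocation of the remaining 3 bidders over all 4 bands is PeakComm→Band E ($767M), Solara→Band G ($968M), VistaNet→Band D ($366M), total $2101M.
VCG payment = (others' best without OrbitCom) − (others' welfare with OrbitCom) = 2101 − 1711 = $390M.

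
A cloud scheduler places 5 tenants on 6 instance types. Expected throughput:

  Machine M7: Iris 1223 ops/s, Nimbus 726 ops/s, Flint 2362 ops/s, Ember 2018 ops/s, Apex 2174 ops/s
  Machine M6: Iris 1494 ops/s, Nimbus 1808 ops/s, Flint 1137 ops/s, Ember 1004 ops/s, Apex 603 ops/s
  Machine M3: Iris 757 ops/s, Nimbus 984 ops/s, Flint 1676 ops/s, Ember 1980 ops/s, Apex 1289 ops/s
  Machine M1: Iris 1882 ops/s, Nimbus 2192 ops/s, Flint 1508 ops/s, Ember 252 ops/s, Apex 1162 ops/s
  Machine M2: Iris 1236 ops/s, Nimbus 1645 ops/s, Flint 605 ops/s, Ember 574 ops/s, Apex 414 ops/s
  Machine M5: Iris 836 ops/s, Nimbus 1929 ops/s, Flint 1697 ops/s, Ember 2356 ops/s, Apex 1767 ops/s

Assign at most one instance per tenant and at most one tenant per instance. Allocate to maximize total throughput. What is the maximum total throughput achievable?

Max total: 9896 ops/s

Optimal: Iris→Machine M1 (1882 ops/s), Nimbus→Machine M6 (1808 ops/s), Flint→Machine M3 (1676 ops/s), Ember→Machine M5 (2356 ops/s), Apex→Machine M7 (2174 ops/s) — total 1882+1808+1676+2356+2174 = 9896 ops/s.
Max-entry greedy (repeatedly take the single best remaining cell) gives 9693 ops/s, worse by 203.
Swapping Nimbus↔Iris (Nimbus→Machine M1 2192 ops/s, Iris→Machine M6 1494 ops/s) loses 4.
Checked against all permutations: 9896 ops/s is optimal.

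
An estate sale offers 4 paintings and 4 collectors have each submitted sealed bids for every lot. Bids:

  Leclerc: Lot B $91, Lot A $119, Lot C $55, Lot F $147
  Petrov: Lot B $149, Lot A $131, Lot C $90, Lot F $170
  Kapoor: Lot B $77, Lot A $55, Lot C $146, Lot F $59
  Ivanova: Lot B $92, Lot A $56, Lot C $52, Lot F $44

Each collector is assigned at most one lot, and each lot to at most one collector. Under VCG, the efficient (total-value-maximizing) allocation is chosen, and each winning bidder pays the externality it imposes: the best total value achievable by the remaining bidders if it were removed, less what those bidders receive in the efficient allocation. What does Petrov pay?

Efficient allocation: Leclerc→Lot A ($119), Petrov→Lot F ($170), Kapoor→Lot C ($146), Ivanova→Lot B ($92); total welfare W = $527.
Petrov receives Lot F at value $170, so the others get W − 170 = $357.
Without Petrov: best allocation of the remaining 3 bidders over all 4 lots is Leclerc→Lot F ($147), Kapoor→Lot C ($146), Ivanova→Lot B ($92), total $385.
VCG payment = (others' best without Petrov) − (others' welfare with Petrov) = 385 − 357 = $28.

Petrov pays $28.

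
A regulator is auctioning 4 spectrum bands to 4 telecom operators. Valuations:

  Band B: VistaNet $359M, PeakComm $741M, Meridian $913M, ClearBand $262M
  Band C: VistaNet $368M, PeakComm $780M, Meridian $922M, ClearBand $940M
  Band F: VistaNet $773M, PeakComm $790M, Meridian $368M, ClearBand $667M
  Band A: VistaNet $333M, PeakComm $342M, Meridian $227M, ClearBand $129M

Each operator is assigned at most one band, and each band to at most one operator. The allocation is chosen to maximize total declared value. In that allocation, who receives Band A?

Optimal: VistaNet→Band A ($333M), PeakComm→Band F ($790M), Meridian→Band B ($913M), ClearBand→Band C ($940M) — total 333+790+913+940 = $2976M.
Row-greedy (each operator in turn takes its best remaining band) gives $2595M, worse by 381.
Next-best assignment: VistaNet→Band F, PeakComm→Band A, Meridian→Band B, ClearBand→Band C = $2968M.
No other one-to-one assignment exceeds $2976M.
VistaNet's own top band is Band F ($773M), but forcing VistaNet→Band F and reassigning the rest optimally gives only $2968M — worse by 8.

VistaNet receives Band A.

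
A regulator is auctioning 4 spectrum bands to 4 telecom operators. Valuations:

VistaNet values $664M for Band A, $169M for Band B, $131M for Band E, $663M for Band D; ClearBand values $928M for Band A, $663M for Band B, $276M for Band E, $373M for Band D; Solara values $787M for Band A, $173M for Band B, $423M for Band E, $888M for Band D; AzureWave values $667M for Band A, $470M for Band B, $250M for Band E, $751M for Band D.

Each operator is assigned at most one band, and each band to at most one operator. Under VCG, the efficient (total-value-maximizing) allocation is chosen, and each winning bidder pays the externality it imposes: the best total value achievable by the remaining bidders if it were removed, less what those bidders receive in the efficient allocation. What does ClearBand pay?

ClearBand pays $184M.

Efficient allocation: VistaNet→Band A ($664M), ClearBand→Band B ($663M), Solara→Band E ($423M), AzureWave→Band D ($751M); total welfare W = $2501M.
ClearBand receives Band B at value $663M, so the others get W − 663 = $1838M.
Without ClearBand: best allocation of the remaining 3 bidders over all 4 bands is VistaNet→Band A ($664M), Solara→Band D ($888M), AzureWave→Band B ($470M), total $2022M.
VCG payment = (others' best without ClearBand) − (others' welfare with ClearBand) = 2022 − 1838 = $184M.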